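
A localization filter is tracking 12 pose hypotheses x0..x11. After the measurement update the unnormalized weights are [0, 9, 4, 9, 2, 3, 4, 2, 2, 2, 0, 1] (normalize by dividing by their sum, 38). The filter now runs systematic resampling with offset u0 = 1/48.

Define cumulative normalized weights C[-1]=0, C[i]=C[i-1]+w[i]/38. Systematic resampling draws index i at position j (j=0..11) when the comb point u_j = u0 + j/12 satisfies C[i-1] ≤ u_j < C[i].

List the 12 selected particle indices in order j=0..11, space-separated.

C = [0, 9/38, 13/38, 11/19, 12/19, 27/38, 31/38, 33/38, 35/38, 37/38, 37/38, 1]
j=0: u_0=1/48 ∈ [0, 9/38) → index 1
j=1: u_1=5/48 ∈ [0, 9/38) → index 1
j=2: u_2=3/16 ∈ [0, 9/38) → index 1
j=3: u_3=13/48 ∈ [9/38, 13/38) → index 2
j=4: u_4=17/48 ∈ [13/38, 11/19) → index 3
j=5: u_5=7/16 ∈ [13/38, 11/19) → index 3
j=6: u_6=25/48 ∈ [13/38, 11/19) → index 3
j=7: u_7=29/48 ∈ [11/19, 12/19) → index 4
j=8: u_8=11/16 ∈ [12/19, 27/38) → index 5
j=9: u_9=37/48 ∈ [27/38, 31/38) → index 6
j=10: u_10=41/48 ∈ [31/38, 33/38) → index 7
j=11: u_11=15/16 ∈ [35/38, 37/38) → index 9

1 1 1 2 3 3 3 4 5 6 7 9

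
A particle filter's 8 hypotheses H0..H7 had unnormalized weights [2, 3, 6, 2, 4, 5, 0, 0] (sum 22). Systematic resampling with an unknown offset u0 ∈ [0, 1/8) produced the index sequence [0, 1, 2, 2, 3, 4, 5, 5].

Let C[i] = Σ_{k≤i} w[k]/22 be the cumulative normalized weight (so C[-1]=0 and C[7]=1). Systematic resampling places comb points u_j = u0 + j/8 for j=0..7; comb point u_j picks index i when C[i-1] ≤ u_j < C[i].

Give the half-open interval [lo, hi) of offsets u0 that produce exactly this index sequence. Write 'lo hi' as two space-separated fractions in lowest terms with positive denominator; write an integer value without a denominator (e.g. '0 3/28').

1/44 1/11

C = [1/11, 5/22, 1/2, 13/22, 17/22, 1, 1, 1]
j=0 picked index 0: u0 ∈ [0, 1/11)
j=1 picked index 1: u0 ∈ [-3/88, 9/88)
j=2 picked index 2: u0 ∈ [-1/44, 1/4)
j=3 picked index 2: u0 ∈ [-13/88, 1/8)
j=4 picked index 3: u0 ∈ [0, 1/11)
j=5 picked index 4: u0 ∈ [-3/88, 13/88)
j=6 picked index 5: u0 ∈ [1/44, 1/4)
j=7 picked index 5: u0 ∈ [-9/88, 1/8)
intersection: [1/44, 1/11)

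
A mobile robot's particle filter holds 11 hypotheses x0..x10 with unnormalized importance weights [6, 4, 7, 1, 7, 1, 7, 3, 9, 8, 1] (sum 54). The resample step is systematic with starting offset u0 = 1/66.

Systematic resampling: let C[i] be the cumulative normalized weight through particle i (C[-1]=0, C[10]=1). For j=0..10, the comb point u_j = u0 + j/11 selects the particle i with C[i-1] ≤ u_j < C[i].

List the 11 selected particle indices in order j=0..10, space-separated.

C = [1/9, 5/27, 17/54, 1/3, 25/54, 13/27, 11/18, 2/3, 5/6, 53/54, 1]
j=0: u_0=1/66 ∈ [0, 1/9) → index 0
j=1: u_1=7/66 ∈ [0, 1/9) → index 0
j=2: u_2=13/66 ∈ [5/27, 17/54) → index 2
j=3: u_3=19/66 ∈ [5/27, 17/54) → index 2
j=4: u_4=25/66 ∈ [1/3, 25/54) → index 4
j=5: u_5=31/66 ∈ [25/54, 13/27) → index 5
j=6: u_6=37/66 ∈ [13/27, 11/18) → index 6
j=7: u_7=43/66 ∈ [11/18, 2/3) → index 7
j=8: u_8=49/66 ∈ [2/3, 5/6) → index 8
j=9: u_9=5/6 ∈ [5/6, 53/54) → index 9
j=10: u_10=61/66 ∈ [5/6, 53/54) → index 9

0 0 2 2 4 5 6 7 8 9 9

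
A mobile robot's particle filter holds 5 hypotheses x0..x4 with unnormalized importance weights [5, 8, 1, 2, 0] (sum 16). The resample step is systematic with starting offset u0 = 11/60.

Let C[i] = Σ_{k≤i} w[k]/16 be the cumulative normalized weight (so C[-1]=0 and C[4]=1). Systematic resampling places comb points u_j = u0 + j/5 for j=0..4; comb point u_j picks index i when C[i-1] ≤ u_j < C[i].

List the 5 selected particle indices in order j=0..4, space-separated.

C = [5/16, 13/16, 7/8, 1, 1]
j=0: u_0=11/60 ∈ [0, 5/16) → index 0
j=1: u_1=23/60 ∈ [5/16, 13/16) → index 1
j=2: u_2=7/12 ∈ [5/16, 13/16) → index 1
j=3: u_3=47/60 ∈ [5/16, 13/16) → index 1
j=4: u_4=59/60 ∈ [7/8, 1) → index 3

0 1 1 1 3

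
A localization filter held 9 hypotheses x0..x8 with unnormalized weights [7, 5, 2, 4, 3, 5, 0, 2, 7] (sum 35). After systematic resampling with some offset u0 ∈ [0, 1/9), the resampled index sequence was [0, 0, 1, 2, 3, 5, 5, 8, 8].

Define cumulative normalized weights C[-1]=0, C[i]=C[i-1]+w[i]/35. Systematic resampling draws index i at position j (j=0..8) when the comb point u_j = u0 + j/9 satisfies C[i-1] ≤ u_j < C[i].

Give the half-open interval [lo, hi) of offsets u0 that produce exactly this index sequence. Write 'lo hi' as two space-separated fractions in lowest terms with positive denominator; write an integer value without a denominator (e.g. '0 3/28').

2/45 1/15

C = [1/5, 12/35, 2/5, 18/35, 3/5, 26/35, 26/35, 4/5, 1]
j=0 picked index 0: u0 ∈ [0, 1/5)
j=1 picked index 0: u0 ∈ [-1/9, 4/45)
j=2 picked index 1: u0 ∈ [-1/45, 38/315)
j=3 picked index 2: u0 ∈ [1/105, 1/15)
j=4 picked index 3: u0 ∈ [-2/45, 22/315)
j=5 picked index 5: u0 ∈ [2/45, 59/315)
j=6 picked index 5: u0 ∈ [-1/15, 8/105)
j=7 picked index 8: u0 ∈ [1/45, 2/9)
j=8 picked index 8: u0 ∈ [-4/45, 1/9)
intersection: [2/45, 1/15)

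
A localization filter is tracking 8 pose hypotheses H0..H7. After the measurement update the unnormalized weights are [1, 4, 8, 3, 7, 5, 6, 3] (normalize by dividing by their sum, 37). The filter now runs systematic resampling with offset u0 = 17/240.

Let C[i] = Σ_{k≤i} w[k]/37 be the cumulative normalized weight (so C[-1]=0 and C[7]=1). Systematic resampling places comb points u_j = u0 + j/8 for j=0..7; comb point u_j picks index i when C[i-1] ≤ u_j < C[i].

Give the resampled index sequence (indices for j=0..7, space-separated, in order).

1 2 2 4 4 5 6 7

C = [1/37, 5/37, 13/37, 16/37, 23/37, 28/37, 34/37, 1]
j=0: u_0=17/240 ∈ [1/37, 5/37) → index 1
j=1: u_1=47/240 ∈ [5/37, 13/37) → index 2
j=2: u_2=77/240 ∈ [5/37, 13/37) → index 2
j=3: u_3=107/240 ∈ [16/37, 23/37) → index 4
j=4: u_4=137/240 ∈ [16/37, 23/37) → index 4
j=5: u_5=167/240 ∈ [23/37, 28/37) → index 5
j=6: u_6=197/240 ∈ [28/37, 34/37) → index 6
j=7: u_7=227/240 ∈ [34/37, 1) → index 7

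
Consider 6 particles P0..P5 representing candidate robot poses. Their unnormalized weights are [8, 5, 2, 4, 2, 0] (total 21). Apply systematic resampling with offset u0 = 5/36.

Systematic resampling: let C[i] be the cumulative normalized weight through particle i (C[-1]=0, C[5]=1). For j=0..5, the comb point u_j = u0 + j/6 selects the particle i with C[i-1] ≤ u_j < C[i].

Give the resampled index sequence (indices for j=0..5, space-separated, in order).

C = [8/21, 13/21, 5/7, 19/21, 1, 1]
j=0: u_0=5/36 ∈ [0, 8/21) → index 0
j=1: u_1=11/36 ∈ [0, 8/21) → index 0
j=2: u_2=17/36 ∈ [8/21, 13/21) → index 1
j=3: u_3=23/36 ∈ [13/21, 5/7) → index 2
j=4: u_4=29/36 ∈ [5/7, 19/21) → index 3
j=5: u_5=35/36 ∈ [19/21, 1) → index 4

0 0 1 2 3 4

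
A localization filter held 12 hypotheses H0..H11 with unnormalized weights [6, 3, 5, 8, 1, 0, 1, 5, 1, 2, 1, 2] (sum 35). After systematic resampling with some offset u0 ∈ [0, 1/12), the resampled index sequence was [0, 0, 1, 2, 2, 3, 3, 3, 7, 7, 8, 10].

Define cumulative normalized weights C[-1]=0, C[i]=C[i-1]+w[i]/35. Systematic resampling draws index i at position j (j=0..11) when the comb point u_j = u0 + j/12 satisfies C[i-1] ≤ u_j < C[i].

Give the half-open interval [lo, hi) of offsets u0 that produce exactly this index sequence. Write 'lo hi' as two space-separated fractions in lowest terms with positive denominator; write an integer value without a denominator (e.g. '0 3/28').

C = [6/35, 9/35, 2/5, 22/35, 23/35, 23/35, 24/35, 29/35, 6/7, 32/35, 33/35, 1]
j=0 picked index 0: u0 ∈ [0, 6/35)
j=1 picked index 0: u0 ∈ [-1/12, 37/420)
j=2 picked index 1: u0 ∈ [1/210, 19/210)
j=3 picked index 2: u0 ∈ [1/140, 3/20)
j=4 picked index 2: u0 ∈ [-8/105, 1/15)
j=5 picked index 3: u0 ∈ [-1/60, 89/420)
j=6 picked index 3: u0 ∈ [-1/10, 9/70)
j=7 picked index 3: u0 ∈ [-11/60, 19/420)
j=8 picked index 7: u0 ∈ [2/105, 17/105)
j=9 picked index 7: u0 ∈ [-9/140, 11/140)
j=10 picked index 8: u0 ∈ [-1/210, 1/42)
j=11 picked index 10: u0 ∈ [-1/420, 11/420)
intersection: [2/105, 1/42)

2/105 1/42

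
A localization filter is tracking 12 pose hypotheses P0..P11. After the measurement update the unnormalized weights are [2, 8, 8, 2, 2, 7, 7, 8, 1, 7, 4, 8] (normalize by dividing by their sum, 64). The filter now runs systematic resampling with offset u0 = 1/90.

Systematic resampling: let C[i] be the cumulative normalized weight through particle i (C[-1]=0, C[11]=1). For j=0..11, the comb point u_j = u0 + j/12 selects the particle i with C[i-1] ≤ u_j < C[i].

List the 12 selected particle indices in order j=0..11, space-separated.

C = [1/32, 5/32, 9/32, 5/16, 11/32, 29/64, 9/16, 11/16, 45/64, 13/16, 7/8, 1]
j=0: u_0=1/90 ∈ [0, 1/32) → index 0
j=1: u_1=17/180 ∈ [1/32, 5/32) → index 1
j=2: u_2=8/45 ∈ [5/32, 9/32) → index 2
j=3: u_3=47/180 ∈ [5/32, 9/32) → index 2
j=4: u_4=31/90 ∈ [11/32, 29/64) → index 5
j=5: u_5=77/180 ∈ [11/32, 29/64) → index 5
j=6: u_6=23/45 ∈ [29/64, 9/16) → index 6
j=7: u_7=107/180 ∈ [9/16, 11/16) → index 7
j=8: u_8=61/90 ∈ [9/16, 11/16) → index 7
j=9: u_9=137/180 ∈ [45/64, 13/16) → index 9
j=10: u_10=38/45 ∈ [13/16, 7/8) → index 10
j=11: u_11=167/180 ∈ [7/8, 1) → index 11

0 1 2 2 5 5 6 7 7 9 10 11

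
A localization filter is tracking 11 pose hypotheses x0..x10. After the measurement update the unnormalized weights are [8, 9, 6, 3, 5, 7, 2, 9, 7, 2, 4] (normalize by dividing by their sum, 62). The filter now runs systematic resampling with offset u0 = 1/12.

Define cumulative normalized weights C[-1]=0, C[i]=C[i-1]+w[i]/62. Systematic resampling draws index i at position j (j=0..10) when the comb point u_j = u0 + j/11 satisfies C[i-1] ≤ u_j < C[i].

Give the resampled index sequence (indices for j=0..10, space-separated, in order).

C = [4/31, 17/62, 23/62, 13/31, 1/2, 19/31, 20/31, 49/62, 28/31, 29/31, 1]
j=0: u_0=1/12 ∈ [0, 4/31) → index 0
j=1: u_1=23/132 ∈ [4/31, 17/62) → index 1
j=2: u_2=35/132 ∈ [4/31, 17/62) → index 1
j=3: u_3=47/132 ∈ [17/62, 23/62) → index 2
j=4: u_4=59/132 ∈ [13/31, 1/2) → index 4
j=5: u_5=71/132 ∈ [1/2, 19/31) → index 5
j=6: u_6=83/132 ∈ [19/31, 20/31) → index 6
j=7: u_7=95/132 ∈ [20/31, 49/62) → index 7
j=8: u_8=107/132 ∈ [49/62, 28/31) → index 8
j=9: u_9=119/132 ∈ [49/62, 28/31) → index 8
j=10: u_10=131/132 ∈ [29/31, 1) → index 10

0 1 1 2 4 5 6 7 8 8 10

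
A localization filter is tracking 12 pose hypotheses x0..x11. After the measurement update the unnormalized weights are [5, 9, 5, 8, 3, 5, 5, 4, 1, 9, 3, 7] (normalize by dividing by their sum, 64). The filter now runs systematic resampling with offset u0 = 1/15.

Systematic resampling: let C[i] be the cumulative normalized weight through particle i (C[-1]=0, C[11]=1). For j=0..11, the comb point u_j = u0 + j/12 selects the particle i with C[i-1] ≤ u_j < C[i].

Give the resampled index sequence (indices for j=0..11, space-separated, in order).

0 1 2 3 3 5 6 7 9 9 11 11

C = [5/64, 7/32, 19/64, 27/64, 15/32, 35/64, 5/8, 11/16, 45/64, 27/32, 57/64, 1]
j=0: u_0=1/15 ∈ [0, 5/64) → index 0
j=1: u_1=3/20 ∈ [5/64, 7/32) → index 1
j=2: u_2=7/30 ∈ [7/32, 19/64) → index 2
j=3: u_3=19/60 ∈ [19/64, 27/64) → index 3
j=4: u_4=2/5 ∈ [19/64, 27/64) → index 3
j=5: u_5=29/60 ∈ [15/32, 35/64) → index 5
j=6: u_6=17/30 ∈ [35/64, 5/8) → index 6
j=7: u_7=13/20 ∈ [5/8, 11/16) → index 7
j=8: u_8=11/15 ∈ [45/64, 27/32) → index 9
j=9: u_9=49/60 ∈ [45/64, 27/32) → index 9
j=10: u_10=9/10 ∈ [57/64, 1) → index 11
j=11: u_11=59/60 ∈ [57/64, 1) → index 11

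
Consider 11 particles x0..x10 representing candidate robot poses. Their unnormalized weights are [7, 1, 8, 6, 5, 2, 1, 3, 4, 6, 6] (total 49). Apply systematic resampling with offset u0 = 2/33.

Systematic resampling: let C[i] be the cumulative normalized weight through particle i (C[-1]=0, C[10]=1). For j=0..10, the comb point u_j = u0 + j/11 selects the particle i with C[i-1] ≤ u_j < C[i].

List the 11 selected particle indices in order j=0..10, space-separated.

C = [1/7, 8/49, 16/49, 22/49, 27/49, 29/49, 30/49, 33/49, 37/49, 43/49, 1]
j=0: u_0=2/33 ∈ [0, 1/7) → index 0
j=1: u_1=5/33 ∈ [1/7, 8/49) → index 1
j=2: u_2=8/33 ∈ [8/49, 16/49) → index 2
j=3: u_3=1/3 ∈ [16/49, 22/49) → index 3
j=4: u_4=14/33 ∈ [16/49, 22/49) → index 3
j=5: u_5=17/33 ∈ [22/49, 27/49) → index 4
j=6: u_6=20/33 ∈ [29/49, 30/49) → index 6
j=7: u_7=23/33 ∈ [33/49, 37/49) → index 8
j=8: u_8=26/33 ∈ [37/49, 43/49) → index 9
j=9: u_9=29/33 ∈ [43/49, 1) → index 10
j=10: u_10=32/33 ∈ [43/49, 1) → index 10

0 1 2 3 3 4 6 8 9 10 10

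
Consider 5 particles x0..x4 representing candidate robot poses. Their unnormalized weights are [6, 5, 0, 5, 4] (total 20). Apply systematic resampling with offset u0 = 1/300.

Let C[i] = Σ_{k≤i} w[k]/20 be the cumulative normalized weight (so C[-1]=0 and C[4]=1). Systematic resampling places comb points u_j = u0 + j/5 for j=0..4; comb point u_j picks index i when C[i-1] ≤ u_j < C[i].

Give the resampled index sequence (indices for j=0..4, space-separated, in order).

C = [3/10, 11/20, 11/20, 4/5, 1]
j=0: u_0=1/300 ∈ [0, 3/10) → index 0
j=1: u_1=61/300 ∈ [0, 3/10) → index 0
j=2: u_2=121/300 ∈ [3/10, 11/20) → index 1
j=3: u_3=181/300 ∈ [11/20, 4/5) → index 3
j=4: u_4=241/300 ∈ [4/5, 1) → index 4

0 0 1 3 4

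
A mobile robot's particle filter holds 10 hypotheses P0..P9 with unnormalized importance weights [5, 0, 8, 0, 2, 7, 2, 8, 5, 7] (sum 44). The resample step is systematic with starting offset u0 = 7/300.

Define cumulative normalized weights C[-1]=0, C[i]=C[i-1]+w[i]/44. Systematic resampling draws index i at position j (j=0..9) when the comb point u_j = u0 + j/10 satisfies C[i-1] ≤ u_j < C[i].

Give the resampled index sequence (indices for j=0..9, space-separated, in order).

C = [5/44, 5/44, 13/44, 13/44, 15/44, 1/2, 6/11, 8/11, 37/44, 1]
j=0: u_0=7/300 ∈ [0, 5/44) → index 0
j=1: u_1=37/300 ∈ [5/44, 13/44) → index 2
j=2: u_2=67/300 ∈ [5/44, 13/44) → index 2
j=3: u_3=97/300 ∈ [13/44, 15/44) → index 4
j=4: u_4=127/300 ∈ [15/44, 1/2) → index 5
j=5: u_5=157/300 ∈ [1/2, 6/11) → index 6
j=6: u_6=187/300 ∈ [6/11, 8/11) → index 7
j=7: u_7=217/300 ∈ [6/11, 8/11) → index 7
j=8: u_8=247/300 ∈ [8/11, 37/44) → index 8
j=9: u_9=277/300 ∈ [37/44, 1) → index 9

0 2 2 4 5 6 7 7 8 9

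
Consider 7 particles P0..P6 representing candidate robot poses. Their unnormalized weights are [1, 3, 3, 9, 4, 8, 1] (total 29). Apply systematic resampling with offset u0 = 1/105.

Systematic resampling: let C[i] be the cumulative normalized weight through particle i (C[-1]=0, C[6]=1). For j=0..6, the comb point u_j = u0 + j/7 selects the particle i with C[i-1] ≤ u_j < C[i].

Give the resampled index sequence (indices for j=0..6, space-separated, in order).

C = [1/29, 4/29, 7/29, 16/29, 20/29, 28/29, 1]
j=0: u_0=1/105 ∈ [0, 1/29) → index 0
j=1: u_1=16/105 ∈ [4/29, 7/29) → index 2
j=2: u_2=31/105 ∈ [7/29, 16/29) → index 3
j=3: u_3=46/105 ∈ [7/29, 16/29) → index 3
j=4: u_4=61/105 ∈ [16/29, 20/29) → index 4
j=5: u_5=76/105 ∈ [20/29, 28/29) → index 5
j=6: u_6=13/15 ∈ [20/29, 28/29) → index 5

0 2 3 3 4 5 5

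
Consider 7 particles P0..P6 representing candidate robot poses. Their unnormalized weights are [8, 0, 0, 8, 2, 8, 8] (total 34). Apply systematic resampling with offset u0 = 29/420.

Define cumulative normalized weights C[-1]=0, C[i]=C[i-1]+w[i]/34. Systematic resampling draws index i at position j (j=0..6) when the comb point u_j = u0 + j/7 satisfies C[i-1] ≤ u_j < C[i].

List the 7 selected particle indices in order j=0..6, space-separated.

0 0 3 4 5 6 6

C = [4/17, 4/17, 4/17, 8/17, 9/17, 13/17, 1]
j=0: u_0=29/420 ∈ [0, 4/17) → index 0
j=1: u_1=89/420 ∈ [0, 4/17) → index 0
j=2: u_2=149/420 ∈ [4/17, 8/17) → index 3
j=3: u_3=209/420 ∈ [8/17, 9/17) → index 4
j=4: u_4=269/420 ∈ [9/17, 13/17) → index 5
j=5: u_5=47/60 ∈ [13/17, 1) → index 6
j=6: u_6=389/420 ∈ [13/17, 1) → index 6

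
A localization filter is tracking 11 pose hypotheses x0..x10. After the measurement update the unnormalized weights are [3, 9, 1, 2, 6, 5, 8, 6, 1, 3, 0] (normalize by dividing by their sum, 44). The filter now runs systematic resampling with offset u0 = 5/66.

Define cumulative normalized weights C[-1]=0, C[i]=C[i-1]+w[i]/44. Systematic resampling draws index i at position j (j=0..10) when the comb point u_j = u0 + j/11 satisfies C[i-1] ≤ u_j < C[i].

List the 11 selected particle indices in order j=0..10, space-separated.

1 1 1 4 4 5 6 6 7 7 9

C = [3/44, 3/11, 13/44, 15/44, 21/44, 13/22, 17/22, 10/11, 41/44, 1, 1]
j=0: u_0=5/66 ∈ [3/44, 3/11) → index 1
j=1: u_1=1/6 ∈ [3/44, 3/11) → index 1
j=2: u_2=17/66 ∈ [3/44, 3/11) → index 1
j=3: u_3=23/66 ∈ [15/44, 21/44) → index 4
j=4: u_4=29/66 ∈ [15/44, 21/44) → index 4
j=5: u_5=35/66 ∈ [21/44, 13/22) → index 5
j=6: u_6=41/66 ∈ [13/22, 17/22) → index 6
j=7: u_7=47/66 ∈ [13/22, 17/22) → index 6
j=8: u_8=53/66 ∈ [17/22, 10/11) → index 7
j=9: u_9=59/66 ∈ [17/22, 10/11) → index 7
j=10: u_10=65/66 ∈ [41/44, 1) → index 9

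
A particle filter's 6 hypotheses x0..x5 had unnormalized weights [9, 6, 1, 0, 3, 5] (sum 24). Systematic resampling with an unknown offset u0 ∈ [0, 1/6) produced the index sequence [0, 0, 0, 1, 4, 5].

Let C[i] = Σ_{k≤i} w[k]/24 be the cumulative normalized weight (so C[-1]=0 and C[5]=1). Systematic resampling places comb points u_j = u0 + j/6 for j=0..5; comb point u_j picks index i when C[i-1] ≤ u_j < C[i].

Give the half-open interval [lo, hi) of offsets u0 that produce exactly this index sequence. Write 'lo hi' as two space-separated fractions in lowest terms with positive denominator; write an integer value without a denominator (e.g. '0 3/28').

C = [3/8, 5/8, 2/3, 2/3, 19/24, 1]
j=0 picked index 0: u0 ∈ [0, 3/8)
j=1 picked index 0: u0 ∈ [-1/6, 5/24)
j=2 picked index 0: u0 ∈ [-1/3, 1/24)
j=3 picked index 1: u0 ∈ [-1/8, 1/8)
j=4 picked index 4: u0 ∈ [0, 1/8)
j=5 picked index 5: u0 ∈ [-1/24, 1/6)
intersection: [0, 1/24)

0 1/24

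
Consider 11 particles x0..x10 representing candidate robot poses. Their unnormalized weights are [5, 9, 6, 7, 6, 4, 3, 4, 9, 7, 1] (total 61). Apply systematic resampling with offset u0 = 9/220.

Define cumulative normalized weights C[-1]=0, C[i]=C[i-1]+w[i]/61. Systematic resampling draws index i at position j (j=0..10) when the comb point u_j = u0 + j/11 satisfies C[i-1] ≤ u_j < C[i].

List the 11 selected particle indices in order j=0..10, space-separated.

C = [5/61, 14/61, 20/61, 27/61, 33/61, 37/61, 40/61, 44/61, 53/61, 60/61, 1]
j=0: u_0=9/220 ∈ [0, 5/61) → index 0
j=1: u_1=29/220 ∈ [5/61, 14/61) → index 1
j=2: u_2=49/220 ∈ [5/61, 14/61) → index 1
j=3: u_3=69/220 ∈ [14/61, 20/61) → index 2
j=4: u_4=89/220 ∈ [20/61, 27/61) → index 3
j=5: u_5=109/220 ∈ [27/61, 33/61) → index 4
j=6: u_6=129/220 ∈ [33/61, 37/61) → index 5
j=7: u_7=149/220 ∈ [40/61, 44/61) → index 7
j=8: u_8=169/220 ∈ [44/61, 53/61) → index 8
j=9: u_9=189/220 ∈ [44/61, 53/61) → index 8
j=10: u_10=19/20 ∈ [53/61, 60/61) → index 9

0 1 1 2 3 4 5 7 8 8 9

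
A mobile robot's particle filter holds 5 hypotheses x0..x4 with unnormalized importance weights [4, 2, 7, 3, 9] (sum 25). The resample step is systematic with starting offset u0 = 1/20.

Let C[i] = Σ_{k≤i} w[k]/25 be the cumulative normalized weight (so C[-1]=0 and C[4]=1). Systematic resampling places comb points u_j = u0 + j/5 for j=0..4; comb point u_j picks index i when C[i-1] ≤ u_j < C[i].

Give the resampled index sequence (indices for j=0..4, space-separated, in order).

C = [4/25, 6/25, 13/25, 16/25, 1]
j=0: u_0=1/20 ∈ [0, 4/25) → index 0
j=1: u_1=1/4 ∈ [6/25, 13/25) → index 2
j=2: u_2=9/20 ∈ [6/25, 13/25) → index 2
j=3: u_3=13/20 ∈ [16/25, 1) → index 4
j=4: u_4=17/20 ∈ [16/25, 1) → index 4

0 2 2 4 4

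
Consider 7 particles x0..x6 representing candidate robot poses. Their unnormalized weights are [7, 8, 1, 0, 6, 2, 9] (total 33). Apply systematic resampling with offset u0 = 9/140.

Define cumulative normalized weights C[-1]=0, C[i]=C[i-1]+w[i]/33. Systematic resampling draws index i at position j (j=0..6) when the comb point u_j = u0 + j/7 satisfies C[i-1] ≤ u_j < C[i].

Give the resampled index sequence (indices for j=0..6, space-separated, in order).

C = [7/33, 5/11, 16/33, 16/33, 2/3, 8/11, 1]
j=0: u_0=9/140 ∈ [0, 7/33) → index 0
j=1: u_1=29/140 ∈ [0, 7/33) → index 0
j=2: u_2=7/20 ∈ [7/33, 5/11) → index 1
j=3: u_3=69/140 ∈ [16/33, 2/3) → index 4
j=4: u_4=89/140 ∈ [16/33, 2/3) → index 4
j=5: u_5=109/140 ∈ [8/11, 1) → index 6
j=6: u_6=129/140 ∈ [8/11, 1) → index 6

0 0 1 4 4 6 6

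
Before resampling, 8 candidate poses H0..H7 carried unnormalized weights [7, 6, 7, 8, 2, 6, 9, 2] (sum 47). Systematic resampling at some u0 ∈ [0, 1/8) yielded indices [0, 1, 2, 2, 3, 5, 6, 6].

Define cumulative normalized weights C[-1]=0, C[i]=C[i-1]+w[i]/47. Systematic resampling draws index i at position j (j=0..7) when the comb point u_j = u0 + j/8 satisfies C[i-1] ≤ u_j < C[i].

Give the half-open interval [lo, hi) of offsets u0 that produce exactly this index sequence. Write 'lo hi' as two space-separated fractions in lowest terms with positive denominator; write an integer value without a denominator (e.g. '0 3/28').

C = [7/47, 13/47, 20/47, 28/47, 30/47, 36/47, 45/47, 1]
j=0 picked index 0: u0 ∈ [0, 7/47)
j=1 picked index 1: u0 ∈ [9/376, 57/376)
j=2 picked index 2: u0 ∈ [5/188, 33/188)
j=3 picked index 2: u0 ∈ [-37/376, 19/376)
j=4 picked index 3: u0 ∈ [-7/94, 9/94)
j=5 picked index 5: u0 ∈ [5/376, 53/376)
j=6 picked index 6: u0 ∈ [3/188, 39/188)
j=7 picked index 6: u0 ∈ [-41/376, 31/376)
intersection: [5/188, 19/376)

5/188 19/376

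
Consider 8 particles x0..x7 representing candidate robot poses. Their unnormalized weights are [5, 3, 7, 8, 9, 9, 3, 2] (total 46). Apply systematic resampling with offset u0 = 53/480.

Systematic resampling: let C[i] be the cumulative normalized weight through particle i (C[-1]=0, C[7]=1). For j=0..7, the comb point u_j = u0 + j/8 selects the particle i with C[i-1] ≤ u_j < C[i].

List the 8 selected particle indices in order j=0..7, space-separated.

1 2 3 3 4 5 5 7

C = [5/46, 4/23, 15/46, 1/2, 16/23, 41/46, 22/23, 1]
j=0: u_0=53/480 ∈ [5/46, 4/23) → index 1
j=1: u_1=113/480 ∈ [4/23, 15/46) → index 2
j=2: u_2=173/480 ∈ [15/46, 1/2) → index 3
j=3: u_3=233/480 ∈ [15/46, 1/2) → index 3
j=4: u_4=293/480 ∈ [1/2, 16/23) → index 4
j=5: u_5=353/480 ∈ [16/23, 41/46) → index 5
j=6: u_6=413/480 ∈ [16/23, 41/46) → index 5
j=7: u_7=473/480 ∈ [22/23, 1) → index 7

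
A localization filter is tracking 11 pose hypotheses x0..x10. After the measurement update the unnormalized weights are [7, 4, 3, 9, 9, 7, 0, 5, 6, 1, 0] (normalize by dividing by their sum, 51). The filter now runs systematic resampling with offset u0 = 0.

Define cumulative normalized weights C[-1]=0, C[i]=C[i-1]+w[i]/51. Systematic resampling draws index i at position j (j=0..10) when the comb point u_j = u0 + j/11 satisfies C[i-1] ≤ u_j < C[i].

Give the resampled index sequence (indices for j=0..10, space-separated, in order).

C = [7/51, 11/51, 14/51, 23/51, 32/51, 13/17, 13/17, 44/51, 50/51, 1, 1]
j=0: u_0=0 ∈ [0, 7/51) → index 0
j=1: u_1=1/11 ∈ [0, 7/51) → index 0
j=2: u_2=2/11 ∈ [7/51, 11/51) → index 1
j=3: u_3=3/11 ∈ [11/51, 14/51) → index 2
j=4: u_4=4/11 ∈ [14/51, 23/51) → index 3
j=5: u_5=5/11 ∈ [23/51, 32/51) → index 4
j=6: u_6=6/11 ∈ [23/51, 32/51) → index 4
j=7: u_7=7/11 ∈ [32/51, 13/17) → index 5
j=8: u_8=8/11 ∈ [32/51, 13/17) → index 5
j=9: u_9=9/11 ∈ [13/17, 44/51) → index 7
j=10: u_10=10/11 ∈ [44/51, 50/51) → index 8

0 0 1 2 3 4 4 5 5 7 8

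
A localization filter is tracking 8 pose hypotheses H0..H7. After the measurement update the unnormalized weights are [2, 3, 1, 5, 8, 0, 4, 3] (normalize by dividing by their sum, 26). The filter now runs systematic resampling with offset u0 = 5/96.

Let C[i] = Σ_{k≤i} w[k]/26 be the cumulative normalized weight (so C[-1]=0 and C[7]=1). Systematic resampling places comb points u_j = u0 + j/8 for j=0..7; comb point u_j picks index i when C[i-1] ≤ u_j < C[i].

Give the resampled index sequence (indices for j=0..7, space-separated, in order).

C = [1/13, 5/26, 3/13, 11/26, 19/26, 19/26, 23/26, 1]
j=0: u_0=5/96 ∈ [0, 1/13) → index 0
j=1: u_1=17/96 ∈ [1/13, 5/26) → index 1
j=2: u_2=29/96 ∈ [3/13, 11/26) → index 3
j=3: u_3=41/96 ∈ [11/26, 19/26) → index 4
j=4: u_4=53/96 ∈ [11/26, 19/26) → index 4
j=5: u_5=65/96 ∈ [11/26, 19/26) → index 4
j=6: u_6=77/96 ∈ [19/26, 23/26) → index 6
j=7: u_7=89/96 ∈ [23/26, 1) → index 7

0 1 3 4 4 4 6 7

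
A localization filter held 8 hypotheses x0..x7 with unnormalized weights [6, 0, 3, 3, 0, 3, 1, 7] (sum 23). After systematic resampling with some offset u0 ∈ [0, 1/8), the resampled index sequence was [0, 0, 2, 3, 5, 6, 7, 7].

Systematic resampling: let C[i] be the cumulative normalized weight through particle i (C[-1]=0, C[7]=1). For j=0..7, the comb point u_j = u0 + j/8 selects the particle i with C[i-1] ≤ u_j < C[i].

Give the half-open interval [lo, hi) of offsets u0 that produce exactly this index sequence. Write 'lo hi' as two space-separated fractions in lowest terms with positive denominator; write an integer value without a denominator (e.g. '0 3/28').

5/184 13/184

C = [6/23, 6/23, 9/23, 12/23, 12/23, 15/23, 16/23, 1]
j=0 picked index 0: u0 ∈ [0, 6/23)
j=1 picked index 0: u0 ∈ [-1/8, 25/184)
j=2 picked index 2: u0 ∈ [1/92, 13/92)
j=3 picked index 3: u0 ∈ [3/184, 27/184)
j=4 picked index 5: u0 ∈ [1/46, 7/46)
j=5 picked index 6: u0 ∈ [5/184, 13/184)
j=6 picked index 7: u0 ∈ [-5/92, 1/4)
j=7 picked index 7: u0 ∈ [-33/184, 1/8)
intersection: [5/184, 13/184)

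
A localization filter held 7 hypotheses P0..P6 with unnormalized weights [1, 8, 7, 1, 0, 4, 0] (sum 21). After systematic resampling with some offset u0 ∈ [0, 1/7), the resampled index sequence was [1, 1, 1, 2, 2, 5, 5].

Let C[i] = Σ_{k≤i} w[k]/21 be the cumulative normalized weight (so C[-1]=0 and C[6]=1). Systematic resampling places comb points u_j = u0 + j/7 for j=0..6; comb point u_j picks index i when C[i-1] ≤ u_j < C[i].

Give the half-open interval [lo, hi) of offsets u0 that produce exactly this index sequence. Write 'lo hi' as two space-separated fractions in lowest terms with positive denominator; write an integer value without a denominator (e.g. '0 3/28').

2/21 1/7

C = [1/21, 3/7, 16/21, 17/21, 17/21, 1, 1]
j=0 picked index 1: u0 ∈ [1/21, 3/7)
j=1 picked index 1: u0 ∈ [-2/21, 2/7)
j=2 picked index 1: u0 ∈ [-5/21, 1/7)
j=3 picked index 2: u0 ∈ [0, 1/3)
j=4 picked index 2: u0 ∈ [-1/7, 4/21)
j=5 picked index 5: u0 ∈ [2/21, 2/7)
j=6 picked index 5: u0 ∈ [-1/21, 1/7)
intersection: [2/21, 1/7)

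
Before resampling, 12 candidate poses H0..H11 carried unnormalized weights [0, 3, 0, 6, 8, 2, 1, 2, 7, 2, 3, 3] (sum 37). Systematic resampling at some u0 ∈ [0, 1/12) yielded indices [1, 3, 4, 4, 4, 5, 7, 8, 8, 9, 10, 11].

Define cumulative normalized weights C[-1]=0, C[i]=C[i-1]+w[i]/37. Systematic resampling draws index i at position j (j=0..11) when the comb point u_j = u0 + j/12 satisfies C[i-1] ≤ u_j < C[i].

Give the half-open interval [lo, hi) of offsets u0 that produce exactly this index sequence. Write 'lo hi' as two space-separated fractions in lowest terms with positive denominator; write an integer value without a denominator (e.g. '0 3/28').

17/222 3/37

C = [0, 3/37, 3/37, 9/37, 17/37, 19/37, 20/37, 22/37, 29/37, 31/37, 34/37, 1]
j=0 picked index 1: u0 ∈ [0, 3/37)
j=1 picked index 3: u0 ∈ [-1/444, 71/444)
j=2 picked index 4: u0 ∈ [17/222, 65/222)
j=3 picked index 4: u0 ∈ [-1/148, 31/148)
j=4 picked index 4: u0 ∈ [-10/111, 14/111)
j=5 picked index 5: u0 ∈ [19/444, 43/444)
j=6 picked index 7: u0 ∈ [3/74, 7/74)
j=7 picked index 8: u0 ∈ [5/444, 89/444)
j=8 picked index 8: u0 ∈ [-8/111, 13/111)
j=9 picked index 9: u0 ∈ [5/148, 13/148)
j=10 picked index 10: u0 ∈ [1/222, 19/222)
j=11 picked index 11: u0 ∈ [1/444, 1/12)
intersection: [17/222, 3/37)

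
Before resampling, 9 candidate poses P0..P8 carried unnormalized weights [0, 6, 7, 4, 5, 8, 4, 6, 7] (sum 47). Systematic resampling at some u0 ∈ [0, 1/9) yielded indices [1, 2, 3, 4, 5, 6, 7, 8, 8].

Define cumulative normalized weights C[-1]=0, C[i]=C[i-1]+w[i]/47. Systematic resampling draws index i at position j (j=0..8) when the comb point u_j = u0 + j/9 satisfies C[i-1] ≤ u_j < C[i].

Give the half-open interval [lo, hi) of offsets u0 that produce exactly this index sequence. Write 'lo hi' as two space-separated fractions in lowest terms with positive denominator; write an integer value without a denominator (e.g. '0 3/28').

C = [0, 6/47, 13/47, 17/47, 22/47, 30/47, 34/47, 40/47, 1]
j=0 picked index 1: u0 ∈ [0, 6/47)
j=1 picked index 2: u0 ∈ [7/423, 70/423)
j=2 picked index 3: u0 ∈ [23/423, 59/423)
j=3 picked index 4: u0 ∈ [4/141, 19/141)
j=4 picked index 5: u0 ∈ [10/423, 82/423)
j=5 picked index 6: u0 ∈ [35/423, 71/423)
j=6 picked index 7: u0 ∈ [8/141, 26/141)
j=7 picked index 8: u0 ∈ [31/423, 2/9)
j=8 picked index 8: u0 ∈ [-16/423, 1/9)
intersection: [35/423, 1/9)

35/423 1/9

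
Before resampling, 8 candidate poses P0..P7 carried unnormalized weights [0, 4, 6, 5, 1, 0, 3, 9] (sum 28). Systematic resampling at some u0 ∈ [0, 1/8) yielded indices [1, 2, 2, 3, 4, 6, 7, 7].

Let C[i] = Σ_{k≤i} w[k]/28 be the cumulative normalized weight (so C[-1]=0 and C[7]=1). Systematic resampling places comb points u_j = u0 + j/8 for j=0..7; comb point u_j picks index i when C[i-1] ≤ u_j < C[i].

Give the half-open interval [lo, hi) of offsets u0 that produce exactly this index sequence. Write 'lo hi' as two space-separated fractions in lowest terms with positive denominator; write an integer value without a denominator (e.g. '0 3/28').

1/28 3/56

C = [0, 1/7, 5/14, 15/28, 4/7, 4/7, 19/28, 1]
j=0 picked index 1: u0 ∈ [0, 1/7)
j=1 picked index 2: u0 ∈ [1/56, 13/56)
j=2 picked index 2: u0 ∈ [-3/28, 3/28)
j=3 picked index 3: u0 ∈ [-1/56, 9/56)
j=4 picked index 4: u0 ∈ [1/28, 1/14)
j=5 picked index 6: u0 ∈ [-3/56, 3/56)
j=6 picked index 7: u0 ∈ [-1/14, 1/4)
j=7 picked index 7: u0 ∈ [-11/56, 1/8)
intersection: [1/28, 3/56)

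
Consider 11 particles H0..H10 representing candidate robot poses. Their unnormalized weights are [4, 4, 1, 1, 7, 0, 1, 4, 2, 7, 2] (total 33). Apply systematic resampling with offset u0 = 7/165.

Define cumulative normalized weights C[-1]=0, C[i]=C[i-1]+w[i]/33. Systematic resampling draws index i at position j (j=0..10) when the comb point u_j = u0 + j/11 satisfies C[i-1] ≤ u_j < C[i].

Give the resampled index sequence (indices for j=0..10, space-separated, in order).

0 1 1 4 4 4 7 8 9 9 10

C = [4/33, 8/33, 3/11, 10/33, 17/33, 17/33, 6/11, 2/3, 8/11, 31/33, 1]
j=0: u_0=7/165 ∈ [0, 4/33) → index 0
j=1: u_1=2/15 ∈ [4/33, 8/33) → index 1
j=2: u_2=37/165 ∈ [4/33, 8/33) → index 1
j=3: u_3=52/165 ∈ [10/33, 17/33) → index 4
j=4: u_4=67/165 ∈ [10/33, 17/33) → index 4
j=5: u_5=82/165 ∈ [10/33, 17/33) → index 4
j=6: u_6=97/165 ∈ [6/11, 2/3) → index 7
j=7: u_7=112/165 ∈ [2/3, 8/11) → index 8
j=8: u_8=127/165 ∈ [8/11, 31/33) → index 9
j=9: u_9=142/165 ∈ [8/11, 31/33) → index 9
j=10: u_10=157/165 ∈ [31/33, 1) → index 10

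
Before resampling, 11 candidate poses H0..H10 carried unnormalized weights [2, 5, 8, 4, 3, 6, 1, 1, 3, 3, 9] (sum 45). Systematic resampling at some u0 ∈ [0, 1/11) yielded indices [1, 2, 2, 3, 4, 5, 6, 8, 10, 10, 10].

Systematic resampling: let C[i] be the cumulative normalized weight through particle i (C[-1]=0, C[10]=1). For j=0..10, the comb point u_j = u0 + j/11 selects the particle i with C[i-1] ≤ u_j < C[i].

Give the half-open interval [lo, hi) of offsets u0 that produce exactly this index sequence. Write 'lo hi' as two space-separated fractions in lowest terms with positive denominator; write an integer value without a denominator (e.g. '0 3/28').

38/495 1/11

C = [2/45, 7/45, 1/3, 19/45, 22/45, 28/45, 29/45, 2/3, 11/15, 4/5, 1]
j=0 picked index 1: u0 ∈ [2/45, 7/45)
j=1 picked index 2: u0 ∈ [32/495, 8/33)
j=2 picked index 2: u0 ∈ [-13/495, 5/33)
j=3 picked index 3: u0 ∈ [2/33, 74/495)
j=4 picked index 4: u0 ∈ [29/495, 62/495)
j=5 picked index 5: u0 ∈ [17/495, 83/495)
j=6 picked index 6: u0 ∈ [38/495, 49/495)
j=7 picked index 8: u0 ∈ [1/33, 16/165)
j=8 picked index 10: u0 ∈ [4/55, 3/11)
j=9 picked index 10: u0 ∈ [-1/55, 2/11)
j=10 picked index 10: u0 ∈ [-6/55, 1/11)
intersection: [38/495, 1/11)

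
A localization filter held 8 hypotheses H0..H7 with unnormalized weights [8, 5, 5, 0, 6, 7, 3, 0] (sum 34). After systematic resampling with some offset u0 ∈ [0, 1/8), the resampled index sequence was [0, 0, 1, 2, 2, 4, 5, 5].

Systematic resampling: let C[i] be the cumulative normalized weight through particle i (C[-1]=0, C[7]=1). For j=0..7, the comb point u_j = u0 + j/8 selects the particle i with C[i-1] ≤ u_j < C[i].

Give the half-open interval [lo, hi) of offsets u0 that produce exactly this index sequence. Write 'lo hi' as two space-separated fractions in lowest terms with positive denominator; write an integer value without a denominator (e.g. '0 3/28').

C = [4/17, 13/34, 9/17, 9/17, 12/17, 31/34, 1, 1]
j=0 picked index 0: u0 ∈ [0, 4/17)
j=1 picked index 0: u0 ∈ [-1/8, 15/136)
j=2 picked index 1: u0 ∈ [-1/68, 9/68)
j=3 picked index 2: u0 ∈ [1/136, 21/136)
j=4 picked index 2: u0 ∈ [-2/17, 1/34)
j=5 picked index 4: u0 ∈ [-13/136, 11/136)
j=6 picked index 5: u0 ∈ [-3/68, 11/68)
j=7 picked index 5: u0 ∈ [-23/136, 5/136)
intersection: [1/136, 1/34)

1/136 1/34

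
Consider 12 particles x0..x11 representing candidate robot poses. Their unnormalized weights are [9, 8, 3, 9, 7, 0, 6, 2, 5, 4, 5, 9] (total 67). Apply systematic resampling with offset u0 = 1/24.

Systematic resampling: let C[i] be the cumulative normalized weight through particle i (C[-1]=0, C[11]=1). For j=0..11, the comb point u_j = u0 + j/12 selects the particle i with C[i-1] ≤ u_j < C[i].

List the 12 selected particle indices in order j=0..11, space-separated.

C = [9/67, 17/67, 20/67, 29/67, 36/67, 36/67, 42/67, 44/67, 49/67, 53/67, 58/67, 1]
j=0: u_0=1/24 ∈ [0, 9/67) → index 0
j=1: u_1=1/8 ∈ [0, 9/67) → index 0
j=2: u_2=5/24 ∈ [9/67, 17/67) → index 1
j=3: u_3=7/24 ∈ [17/67, 20/67) → index 2
j=4: u_4=3/8 ∈ [20/67, 29/67) → index 3
j=5: u_5=11/24 ∈ [29/67, 36/67) → index 4
j=6: u_6=13/24 ∈ [36/67, 42/67) → index 6
j=7: u_7=5/8 ∈ [36/67, 42/67) → index 6
j=8: u_8=17/24 ∈ [44/67, 49/67) → index 8
j=9: u_9=19/24 ∈ [53/67, 58/67) → index 10
j=10: u_10=7/8 ∈ [58/67, 1) → index 11
j=11: u_11=23/24 ∈ [58/67, 1) → index 11

0 0 1 2 3 4 6 6 8 10 11 11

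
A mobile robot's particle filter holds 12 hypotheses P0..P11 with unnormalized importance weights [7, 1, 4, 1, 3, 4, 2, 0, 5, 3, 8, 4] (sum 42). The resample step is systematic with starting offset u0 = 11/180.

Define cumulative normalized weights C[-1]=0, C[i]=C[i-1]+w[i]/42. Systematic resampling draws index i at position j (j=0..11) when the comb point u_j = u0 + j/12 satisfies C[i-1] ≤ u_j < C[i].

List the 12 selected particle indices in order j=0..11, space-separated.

C = [1/6, 4/21, 2/7, 13/42, 8/21, 10/21, 11/21, 11/21, 9/14, 5/7, 19/21, 1]
j=0: u_0=11/180 ∈ [0, 1/6) → index 0
j=1: u_1=13/90 ∈ [0, 1/6) → index 0
j=2: u_2=41/180 ∈ [4/21, 2/7) → index 2
j=3: u_3=14/45 ∈ [13/42, 8/21) → index 4
j=4: u_4=71/180 ∈ [8/21, 10/21) → index 5
j=5: u_5=43/90 ∈ [10/21, 11/21) → index 6
j=6: u_6=101/180 ∈ [11/21, 9/14) → index 8
j=7: u_7=29/45 ∈ [9/14, 5/7) → index 9
j=8: u_8=131/180 ∈ [5/7, 19/21) → index 10
j=9: u_9=73/90 ∈ [5/7, 19/21) → index 10
j=10: u_10=161/180 ∈ [5/7, 19/21) → index 10
j=11: u_11=44/45 ∈ [19/21, 1) → index 11

0 0 2 4 5 6 8 9 10 10 10 11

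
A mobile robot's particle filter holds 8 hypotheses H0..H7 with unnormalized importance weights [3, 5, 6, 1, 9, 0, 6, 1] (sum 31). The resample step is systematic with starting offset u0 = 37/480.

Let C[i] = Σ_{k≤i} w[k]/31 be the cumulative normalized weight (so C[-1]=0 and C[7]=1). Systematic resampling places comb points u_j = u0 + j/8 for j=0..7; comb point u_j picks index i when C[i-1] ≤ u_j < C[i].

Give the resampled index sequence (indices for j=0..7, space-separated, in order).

C = [3/31, 8/31, 14/31, 15/31, 24/31, 24/31, 30/31, 1]
j=0: u_0=37/480 ∈ [0, 3/31) → index 0
j=1: u_1=97/480 ∈ [3/31, 8/31) → index 1
j=2: u_2=157/480 ∈ [8/31, 14/31) → index 2
j=3: u_3=217/480 ∈ [14/31, 15/31) → index 3
j=4: u_4=277/480 ∈ [15/31, 24/31) → index 4
j=5: u_5=337/480 ∈ [15/31, 24/31) → index 4
j=6: u_6=397/480 ∈ [24/31, 30/31) → index 6
j=7: u_7=457/480 ∈ [24/31, 30/31) → index 6

0 1 2 3 4 4 6 6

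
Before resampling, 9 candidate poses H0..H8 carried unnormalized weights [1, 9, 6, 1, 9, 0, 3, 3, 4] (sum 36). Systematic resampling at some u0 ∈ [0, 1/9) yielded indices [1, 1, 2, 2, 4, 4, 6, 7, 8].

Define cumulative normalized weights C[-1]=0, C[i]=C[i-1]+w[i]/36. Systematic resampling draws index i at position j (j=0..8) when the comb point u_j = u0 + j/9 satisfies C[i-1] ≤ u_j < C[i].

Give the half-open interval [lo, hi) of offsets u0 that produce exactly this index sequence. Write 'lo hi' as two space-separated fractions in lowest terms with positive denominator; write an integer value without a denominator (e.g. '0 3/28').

1/18 1/9

C = [1/36, 5/18, 4/9, 17/36, 13/18, 13/18, 29/36, 8/9, 1]
j=0 picked index 1: u0 ∈ [1/36, 5/18)
j=1 picked index 1: u0 ∈ [-1/12, 1/6)
j=2 picked index 2: u0 ∈ [1/18, 2/9)
j=3 picked index 2: u0 ∈ [-1/18, 1/9)
j=4 picked index 4: u0 ∈ [1/36, 5/18)
j=5 picked index 4: u0 ∈ [-1/12, 1/6)
j=6 picked index 6: u0 ∈ [1/18, 5/36)
j=7 picked index 7: u0 ∈ [1/36, 1/9)
j=8 picked index 8: u0 ∈ [0, 1/9)
intersection: [1/18, 1/9)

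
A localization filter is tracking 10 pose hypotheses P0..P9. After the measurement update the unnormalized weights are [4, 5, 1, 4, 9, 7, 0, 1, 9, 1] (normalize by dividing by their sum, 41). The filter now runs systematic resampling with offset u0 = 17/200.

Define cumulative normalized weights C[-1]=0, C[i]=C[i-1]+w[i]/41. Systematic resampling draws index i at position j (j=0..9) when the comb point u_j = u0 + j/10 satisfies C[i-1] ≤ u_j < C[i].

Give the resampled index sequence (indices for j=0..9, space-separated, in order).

C = [4/41, 9/41, 10/41, 14/41, 23/41, 30/41, 30/41, 31/41, 40/41, 1]
j=0: u_0=17/200 ∈ [0, 4/41) → index 0
j=1: u_1=37/200 ∈ [4/41, 9/41) → index 1
j=2: u_2=57/200 ∈ [10/41, 14/41) → index 3
j=3: u_3=77/200 ∈ [14/41, 23/41) → index 4
j=4: u_4=97/200 ∈ [14/41, 23/41) → index 4
j=5: u_5=117/200 ∈ [23/41, 30/41) → index 5
j=6: u_6=137/200 ∈ [23/41, 30/41) → index 5
j=7: u_7=157/200 ∈ [31/41, 40/41) → index 8
j=8: u_8=177/200 ∈ [31/41, 40/41) → index 8
j=9: u_9=197/200 ∈ [40/41, 1) → index 9

0 1 3 4 4 5 5 8 8 9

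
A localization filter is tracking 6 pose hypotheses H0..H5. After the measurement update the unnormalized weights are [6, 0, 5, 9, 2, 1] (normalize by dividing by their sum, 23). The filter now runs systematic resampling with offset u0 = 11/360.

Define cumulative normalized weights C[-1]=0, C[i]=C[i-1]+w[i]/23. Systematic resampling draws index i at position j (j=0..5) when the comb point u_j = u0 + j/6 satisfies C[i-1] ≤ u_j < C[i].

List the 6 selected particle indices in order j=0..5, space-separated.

C = [6/23, 6/23, 11/23, 20/23, 22/23, 1]
j=0: u_0=11/360 ∈ [0, 6/23) → index 0
j=1: u_1=71/360 ∈ [0, 6/23) → index 0
j=2: u_2=131/360 ∈ [6/23, 11/23) → index 2
j=3: u_3=191/360 ∈ [11/23, 20/23) → index 3
j=4: u_4=251/360 ∈ [11/23, 20/23) → index 3
j=5: u_5=311/360 ∈ [11/23, 20/23) → index 3

0 0 2 3 3 3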